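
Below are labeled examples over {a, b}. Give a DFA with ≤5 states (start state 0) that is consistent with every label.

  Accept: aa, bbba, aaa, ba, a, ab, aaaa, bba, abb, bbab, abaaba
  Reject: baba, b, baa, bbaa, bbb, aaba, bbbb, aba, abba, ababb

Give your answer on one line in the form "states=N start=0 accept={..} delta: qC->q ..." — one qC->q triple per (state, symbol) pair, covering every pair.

Grow the machine one transition at a time. Run the examples from 0; the earliest place one falls off (shortest prefix, ties alphabetical) gets sent to the lowest-numbered state that keeps every Accept/Reject pair distinguishable — a pair clashes when both reach the same state with identical unread suffix — and to a fresh state only if none does.
a: 0a undefined. 0a->0: no, ba/aaba meet in 0 with "ba" left. Open state 1: 0a->1.
b: 0b undefined. 0b->0: no, aa/baa meet in 1 with "a" left. 0b->1: no, bbba/abba meet in 1 with "bba" left. Open state 2: 0b->2.
aa: 1a undefined. 1a->0: no, ba/aaba meet in 2 with "a" left. 1a->1: ok.
ab: 1b undefined. 1b->0: no, aa/aaba meet in 1. 1b->1: no, aa/aaba meet in 1. 1b->2: no, ba/aaba meet in 2 with "a" left. Open state 3: 1b->3.
ba: 2a undefined. 2a->0: no, aa/baa meet in 1. 2a->1: no, aa/baa meet in 1. 2a->2: no, ba/b meet in 2. 2a->3: ok.
bb: 2b undefined. 2b->0: no, aa/bbaa meet in 1. 2b->1: no, aa/bbaa meet in 1. 2b->2: ok.
aba: 3a undefined. 3a->0: no, abaaba/baa meet in 0. 3a->1: no, aa/baa meet in 1. 3a->2: no, abaaba/baba meet in 3 with "ba" left. 3a->3: no, bbba/baa meet in 3. Open state 4: 3a->4.
abb: 3b undefined. 3b->0: no, aa/baba meet in 1. 3b->1: no, aa/baba meet in 1. 3b->2: no, bbba/baba meet in 3. 3b->3: ok.
abaa: 4a undefined. 4a->0: ok.
abab: 4b undefined. 4b->0: ok.
All examples now run through 5 states with every (state, symbol) defined. Accept strings end in {1,3}, Reject strings end in {2,4}; accept={1,3}.

states=5 start=0 accept={1,3} delta: 0a->1 0b->2 1a->1 1b->3 2a->3 2b->2 3a->4 3b->3 4a->0 4b->0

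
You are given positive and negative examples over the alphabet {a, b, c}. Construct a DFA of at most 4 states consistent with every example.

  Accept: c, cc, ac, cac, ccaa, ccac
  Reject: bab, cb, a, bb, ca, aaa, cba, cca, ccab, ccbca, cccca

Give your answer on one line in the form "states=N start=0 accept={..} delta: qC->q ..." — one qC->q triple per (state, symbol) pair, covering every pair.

states=4 start=0 accept={1,2} delta: 0a->0 0b->0 0c->1 1a->0 1b->0 1c->2 2a->3 2b->0 2c->0 3a->1 3b->0 3c->1

Fold the examples into a partial DFA from state 0: repeatedly fix the first undefined (state, symbol) met by the shortest-then-alphabetical prefix, trying targets in increasing order and rejecting any under which an Accept and a Reject string meet in one state with the same remainder; add a state when all current targets are rejected. Accepting states are where Accept strings end.
a: 0a undefined. 0a->0: ok.
b: 0b undefined. 0b->0: ok.
c: 0c undefined. 0c->0: no, c/bab meet in 0. Open state 1: 0c->1.
ca: 1a undefined. 1a->0: ok.
cb: 1b undefined. 1b->0: ok.
cc: 1c undefined. 1c->0: no, cc/bab meet in 0. 1c->1: no, ccaa/bab meet in 0. Open state 2: 1c->2.
cca: 2a undefined. 2a->0: no, ccaa/bab meet in 0. 2a->1: no, c/cca meet in 1. 2a->2: no, cc/cca meet in 2. Open state 3: 2a->3.
ccb: 2b undefined. 2b->0: ok.
ccc: 2c undefined. 2c->0: ok.
ccaa: 3a undefined. 3a->0: no, ccaa/bab meet in 0. 3a->1: ok.
ccab: 3b undefined. 3b->0: ok.
ccac: 3c undefined. 3c->0: no, ccac/bab meet in 0. 3c->1: ok.
All examples now run through 4 states with every (state, symbol) defined. Accept strings end in {1,2}, Reject strings end in {0,3}; accept={1,2}.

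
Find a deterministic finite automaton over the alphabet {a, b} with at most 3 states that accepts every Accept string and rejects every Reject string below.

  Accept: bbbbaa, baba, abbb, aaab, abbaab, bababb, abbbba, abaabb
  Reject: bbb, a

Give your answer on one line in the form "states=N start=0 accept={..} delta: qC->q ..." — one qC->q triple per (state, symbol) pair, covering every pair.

Grow the machine one transition at a time. Run the examples from 0; the earliest place one falls off (shortest prefix, ties alphabetical) gets sent to the lowest-numbered state that keeps every Accept/Reject pair distinguishable — a pair clashes when both reach the same state with identical unread suffix — and to a fresh state only if none does.
a: 0a undefined. 0a->0: no, abbb/bbb meet in 0 with "bbb" left. Open state 1: 0a->1.
b: 0b undefined. 0b->0: ok.
aa: 1a undefined. 1a->0: no, bbbbaa/bbb meet in 0. 1a->1: no, bbbbaa/a meet in 1. Open state 2: 1a->2.
ab: 1b undefined. 1b->0: no, baba/a meet in 1. 1b->1: no, abbb/a meet in 1. 1b->2: ok.
aaa: 2a undefined. 2a->0: no, baba/bbb meet in 0. 2a->1: no, baba/a meet in 1. 2a->2: ok.
abb: 2b undefined. 2b->0: no, abbb/bbb meet in 0. 2b->1: no, aaab/a meet in 1. 2b->2: ok.
All examples now run through 3 states with every (state, symbol) defined. Accept strings end in {2}, Reject strings end in {0,1}; accept={2}.

states=3 start=0 accept={2} delta: 0a->1 0b->0 1a->2 1b->2 2a->2 2b->2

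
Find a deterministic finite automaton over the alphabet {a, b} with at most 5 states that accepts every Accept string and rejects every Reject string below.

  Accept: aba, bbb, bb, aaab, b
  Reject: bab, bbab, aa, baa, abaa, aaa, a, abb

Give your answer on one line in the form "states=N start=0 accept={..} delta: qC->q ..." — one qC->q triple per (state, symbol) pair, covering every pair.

State merging on the prefix tree: take the shortest (then alphabetical) example prefix whose next move is undefined and point that move at state 0, else 1, else 2, ...; a target is out if some Accept/Reject pair would then sit in one state with the same input left (inseparable). If every existing state is out, open a new one.
a: 0a undefined. 0a->0: no, bb/abb meet in 0 with "bb" left. Open state 1: 0a->1.
b: 0b undefined. 0b->0: ok.
aa: 1a undefined. 1a->0: no, bbb/aa meet in 0. 1a->1: no, aaab/bab meet in 1 with "b" left. Open state 2: 1a->2.
ab: 1b undefined. 1b->0: no, aba/a meet in 1. 1b->1: no, aba/aa meet in 2. 1b->2: no, aba/aaa meet in 2 with "a" left. Open state 3: 1b->3.
aaa: 2a undefined. 2a->0: no, bbb/aaa meet in 0. 2a->1: no, aaab/bab meet in 3. 2a->2: ok.
aba: 3a undefined. 3a->0: ok.
abb: 3b undefined. 3b->0: no, aba/abb meet in 0. 3b->1: ok.
aaab: 2b undefined. 2b->0: ok.
All examples now run through 4 states with every (state, symbol) defined. Accept strings end in {0}, Reject strings end in {1,2,3}; accept={0}.

states=4 start=0 accept={0} delta: 0a->1 0b->0 1a->2 1b->3 2a->2 2b->0 3a->0 3b->1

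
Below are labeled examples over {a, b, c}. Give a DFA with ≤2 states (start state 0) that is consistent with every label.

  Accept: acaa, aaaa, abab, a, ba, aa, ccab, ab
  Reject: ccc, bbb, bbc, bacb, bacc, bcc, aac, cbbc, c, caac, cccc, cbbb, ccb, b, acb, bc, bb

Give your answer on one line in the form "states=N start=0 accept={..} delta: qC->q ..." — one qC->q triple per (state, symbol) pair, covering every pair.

Fold the examples into a partial DFA from state 0: repeatedly fix the first undefined (state, symbol) met by the shortest-then-alphabetical prefix, trying targets in increasing order and rejecting any under which an Accept and a Reject string meet in one state with the same remainder; add a state when all current targets are rejected. Accepting states are where Accept strings end.
a: 0a undefined. 0a->0: no, ab/b meet in 0 with "b" left. Open state 1: 0a->1.
b: 0b undefined. 0b->0: ok.
c: 0c undefined. 0c->0: ok.
aa: 1a undefined. 1a->0: no, aaaa/ccc meet in 0. 1a->1: ok.
ab: 1b undefined. 1b->0: no, abab/ccc meet in 0. 1b->1: ok.
ac: 1c undefined. 1c->0: ok.
All examples now run through 2 states with every (state, symbol) defined. Accept strings end in {1}, Reject strings end in {0}; accept={1}.

states=2 start=0 accept={1} delta: 0a->1 0b->0 0c->0 1a->1 1b->1 1c->0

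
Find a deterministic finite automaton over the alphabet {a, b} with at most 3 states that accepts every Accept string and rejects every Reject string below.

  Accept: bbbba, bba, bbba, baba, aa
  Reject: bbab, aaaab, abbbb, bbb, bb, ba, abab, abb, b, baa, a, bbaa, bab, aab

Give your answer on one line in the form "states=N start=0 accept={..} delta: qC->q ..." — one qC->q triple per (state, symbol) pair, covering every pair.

states=3 start=0 accept={0} delta: 0a->1 0b->2 1a->0 1b->1 2a->2 2b->1

Grow the machine one transition at a time. Run the examples from 0; the earliest place one falls off (shortest prefix, ties alphabetical) gets sent to the lowest-numbered state that keeps every Accept/Reject pair distinguishable — a pair clashes when both reach the same state with identical unread suffix — and to a fresh state only if none does.
a: 0a undefined. 0a->0: no, aa/a meet in 0. Open state 1: 0a->1.
b: 0b undefined. 0b->0: no, bbbba/ba meet in 1. 0b->1: no, aa/ba meet in 1 with "a" left. Open state 2: 0b->2.
aa: 1a undefined. 1a->0: ok.
ab: 1b undefined. 1b->0: no, aa/abab meet in 0. 1b->1: ok.
ba: 2a undefined. 2a->0: no, baba/ba meet in 0. 2a->1: no, baba/baa meet in 0. 2a->2: ok.
bb: 2b undefined. 2b->0: no, bbbba/bbab meet in 1. 2b->1: ok.
All examples now run through 3 states with every (state, symbol) defined. Accept strings end in {0}, Reject strings end in {1,2}; accept={0}.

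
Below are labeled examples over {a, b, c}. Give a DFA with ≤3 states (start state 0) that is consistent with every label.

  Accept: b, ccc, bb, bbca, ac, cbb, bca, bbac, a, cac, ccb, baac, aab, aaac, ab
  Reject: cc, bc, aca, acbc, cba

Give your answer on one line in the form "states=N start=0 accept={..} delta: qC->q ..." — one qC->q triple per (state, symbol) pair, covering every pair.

states=3 start=0 accept={0,1} delta: 0a->0 0b->1 0c->1 1a->2 1b->1 1c->2 2a->0 2b->0 2c->0

State merging on the prefix tree: take the shortest (then alphabetical) example prefix whose next move is undefined and point that move at state 0, else 1, else 2, ...; a target is out if some Accept/Reject pair would then sit in one state with the same input left (inseparable). If every existing state is out, open a new one.
a: 0a undefined. 0a->0: ok.
b: 0b undefined. 0b->0: no, bbca/aca meet in 0 with "ca" left. Open state 1: 0b->1.
c: 0c undefined. 0c->0: no, ccc/cc meet in 0. 0c->1: ok.
ba: 1a undefined. 1a->0: no, a/aca meet in 0. 1a->1: no, b/aca meet in 1. Open state 2: 1a->2.
bb: 1b undefined. 1b->0: no, b/acbc meet in 1. 1b->1: ok.
bc: 1c undefined. 1c->0: no, bbca/cc meet in 0. 1c->1: no, b/cc meet in 1. 1c->2: ok.
baa: 2a undefined. 2a->0: ok.
cac: 2c undefined. 2c->0: ok.
ccb: 2b undefined. 2b->0: ok.
All examples now run through 3 states with every (state, symbol) defined. Accept strings end in {0,1}, Reject strings end in {2}; accept={0,1}.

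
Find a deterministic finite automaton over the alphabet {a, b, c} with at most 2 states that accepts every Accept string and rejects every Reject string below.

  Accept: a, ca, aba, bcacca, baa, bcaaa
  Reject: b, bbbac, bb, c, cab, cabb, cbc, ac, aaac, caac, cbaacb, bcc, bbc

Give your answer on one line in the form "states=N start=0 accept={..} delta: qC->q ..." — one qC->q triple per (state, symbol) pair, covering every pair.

states=2 start=0 accept={0} delta: 0a->0 0b->1 0c->1 1a->0 1b->1 1c->1

Fold the examples into a partial DFA from state 0: repeatedly fix the first undefined (state, symbol) met by the shortest-then-alphabetical prefix, trying targets in increasing order and rejecting any under which an Accept and a Reject string meet in one state with the same remainder; add a state when all current targets are rejected. Accepting states are where Accept strings end.
a: 0a undefined. 0a->0: ok.
b: 0b undefined. 0b->0: no, a/b meet in 0. Open state 1: 0b->1.
c: 0c undefined. 0c->0: no, a/c meet in 0. 0c->1: ok.
ba: 1a undefined. 1a->0: ok.
bb: 1b undefined. 1b->0: no, a/bb meet in 0. 1b->1: ok.
bc: 1c undefined. 1c->0: no, a/cbc meet in 0. 1c->1: ok.
All examples now run through 2 states with every (state, symbol) defined. Accept strings end in {0}, Reject strings end in {1}; accept={0}.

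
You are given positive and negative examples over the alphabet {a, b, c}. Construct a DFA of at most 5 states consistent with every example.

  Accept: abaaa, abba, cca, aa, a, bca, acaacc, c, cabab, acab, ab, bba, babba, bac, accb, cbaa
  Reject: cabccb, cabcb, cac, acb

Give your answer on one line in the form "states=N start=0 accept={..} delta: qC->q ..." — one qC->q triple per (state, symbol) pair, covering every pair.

Fold the examples into a partial DFA from state 0: repeatedly fix the first undefined (state, symbol) met by the shortest-then-alphabetical prefix, trying targets in increasing order and rejecting any under which an Accept and a Reject string meet in one state with the same remainder; add a state when all current targets are rejected. Accepting states are where Accept strings end.
a: 0a undefined. 0a->0: ok.
b: 0b undefined. 0b->0: ok.
c: 0c undefined. 0c->0: no, abaaa/cabccb meet in 0. Open state 1: 0c->1.
ca: 1a undefined. 1a->0: no, c/cac meet in 1. 1a->1: no, acab/acb meet in 1 with "b" left. Open state 2: 1a->2.
cb: 1b undefined. 1b->0: no, abaaa/acb meet in 0. 1b->1: no, c/acb meet in 1. 1b->2: no, bca/acb meet in 2. Open state 3: 1b->3.
cc: 1c undefined. 1c->0: ok.
cab: 2b undefined. 2b->0: no, abaaa/cabccb meet in 0. 2b->1: no, abaaa/cabcb meet in 0. 2b->2: ok.
cac: 2c undefined. 2c->0: no, abaaa/cabcb meet in 0. 2c->1: no, abaaa/cabccb meet in 0. 2c->2: no, bca/cabccb meet in 2. 2c->3: ok.
cba: 3a undefined. 3a->0: ok.
acaa: 2a undefined. 2a->0: ok.
cabcb: 3b undefined. 3b->0: no, abaaa/cabcb meet in 0. 3b->1: no, c/cabcb meet in 1. 3b->2: no, bca/cabcb meet in 2. 3b->3: ok.
cabcc: 3c undefined. 3c->0: no, abaaa/cabccb meet in 0. 3c->1: ok.
All examples now run through 4 states with every (state, symbol) defined. Accept strings end in {0,1,2}, Reject strings end in {3}; accept={0,1,2}.

states=4 start=0 accept={0,1,2} delta: 0a->0 0b->0 0c->1 1a->2 1b->3 1c->0 2a->0 2b->2 2c->3 3a->0 3b->3 3c->1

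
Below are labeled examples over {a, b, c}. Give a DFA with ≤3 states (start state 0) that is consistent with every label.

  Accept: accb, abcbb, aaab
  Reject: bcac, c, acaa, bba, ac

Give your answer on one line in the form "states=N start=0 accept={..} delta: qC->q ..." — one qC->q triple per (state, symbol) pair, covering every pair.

states=2 start=0 accept={1} delta: 0a->0 0b->1 0c->0 1a->0 1b->0 1c->1

Fold the examples into a partial DFA from state 0: repeatedly fix the first undefined (state, symbol) met by the shortest-then-alphabetical prefix, trying targets in increasing order and rejecting any under which an Accept and a Reject string meet in one state with the same remainder; add a state when all current targets are rejected. Accepting states are where Accept strings end.
a: 0a undefined. 0a->0: ok.
b: 0b undefined. 0b->0: no, aaab/bba meet in 0. Open state 1: 0b->1.
c: 0c undefined. 0c->0: ok.
bb: 1b undefined. 1b->0: ok.
bc: 1c undefined. 1c->0: no, abcbb/bcac meet in 0. 1c->1: ok.
bca: 1a undefined. 1a->0: ok.
All examples now run through 2 states with every (state, symbol) defined. Accept strings end in {1}, Reject strings end in {0}; accept={1}.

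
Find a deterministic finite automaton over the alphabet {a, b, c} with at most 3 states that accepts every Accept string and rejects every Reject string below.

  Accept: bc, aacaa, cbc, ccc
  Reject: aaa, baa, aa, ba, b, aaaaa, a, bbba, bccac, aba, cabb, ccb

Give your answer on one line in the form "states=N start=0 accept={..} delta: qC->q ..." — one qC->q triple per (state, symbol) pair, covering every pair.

Grow the machine one transition at a time. Run the examples from 0; the earliest place one falls off (shortest prefix, ties alphabetical) gets sent to the lowest-numbered state that keeps every Accept/Reject pair distinguishable — a pair clashes when both reach the same state with identical unread suffix — and to a fresh state only if none does.
a: 0a undefined. 0a->0: ok.
b: 0b undefined. 0b->0: ok.
c: 0c undefined. 0c->0: no, bc/aaa meet in 0. Open state 1: 0c->1.
ca: 1a undefined. 1a->0: no, aacaa/aaa meet in 0. 1a->1: ok.
cb: 1b undefined. 1b->0: ok.
cc: 1c undefined. 1c->0: no, bc/bccac meet in 1. 1c->1: no, bc/bccac meet in 1. Open state 2: 1c->2.
ccb: 2b undefined. 2b->0: ok.
ccc: 2c undefined. 2c->0: no, ccc/aaa meet in 0. 2c->1: ok.
bcca: 2a undefined. 2a->0: no, bc/bccac meet in 1. 2a->1: ok.
All examples now run through 3 states with every (state, symbol) defined. Accept strings end in {1}, Reject strings end in {0,2}; accept={1}.

states=3 start=0 accept={1} delta: 0a->0 0b->0 0c->1 1a->1 1b->0 1c->2 2a->1 2b->0 2c->1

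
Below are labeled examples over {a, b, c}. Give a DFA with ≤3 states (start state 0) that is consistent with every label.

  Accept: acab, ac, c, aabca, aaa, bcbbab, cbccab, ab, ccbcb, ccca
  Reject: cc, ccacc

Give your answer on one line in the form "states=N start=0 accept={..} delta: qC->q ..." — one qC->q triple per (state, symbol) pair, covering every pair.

Grow the machine one transition at a time. Run the examples from 0; the earliest place one falls off (shortest prefix, ties alphabetical) gets sent to the lowest-numbered state that keeps every Accept/Reject pair distinguishable — a pair clashes when both reach the same state with identical unread suffix — and to a fresh state only if none does.
a: 0a undefined. 0a->0: ok.
b: 0b undefined. 0b->0: ok.
c: 0c undefined. 0c->0: no, acab/cc meet in 0. Open state 1: 0c->1.
cb: 1b undefined. 1b->0: ok.
cc: 1c undefined. 1c->0: no, aaa/cc meet in 0. 1c->1: no, ac/cc meet in 1. Open state 2: 1c->2.
aca: 1a undefined. 1a->0: ok.
cca: 2a undefined. 2a->0: ok.
ccb: 2b undefined. 2b->0: ok.
ccc: 2c undefined. 2c->0: ok.
All examples now run through 3 states with every (state, symbol) defined. Accept strings end in {0,1}, Reject strings end in {2}; accept={0,1}.

states=3 start=0 accept={0,1} delta: 0a->0 0b->0 0c->1 1a->0 1b->0 1c->2 2a->0 2b->0 2c->0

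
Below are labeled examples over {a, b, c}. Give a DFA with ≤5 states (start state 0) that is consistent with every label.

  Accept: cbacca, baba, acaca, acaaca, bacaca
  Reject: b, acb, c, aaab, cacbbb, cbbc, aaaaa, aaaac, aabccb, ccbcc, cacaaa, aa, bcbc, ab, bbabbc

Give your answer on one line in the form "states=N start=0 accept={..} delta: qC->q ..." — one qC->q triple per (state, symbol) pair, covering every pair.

states=4 start=0 accept={3} delta: 0a->0 0b->1 0c->1 1a->1 1b->2 1c->2 2a->3 2b->0 2c->2 3a->0 3b->0 3c->2

Grow the machine one transition at a time. Run the examples from 0; the earliest place one falls off (shortest prefix, ties alphabetical) gets sent to the lowest-numbered state that keeps every Accept/Reject pair distinguishable — a pair clashes when both reach the same state with identical unread suffix — and to a fresh state only if none does.
a: 0a undefined. 0a->0: ok.
b: 0b undefined. 0b->0: no, baba/b meet in 0. Open state 1: 0b->1.
c: 0c undefined. 0c->0: no, acaca/c meet in 0. 0c->1: ok.
ba: 1a undefined. 1a->0: no, baba/aaaaa meet in 0. 1a->1: ok.
bb: 1b undefined. 1b->0: no, baba/acb meet in 0. 1b->1: no, baba/b meet in 1. Open state 2: 1b->2.
bc: 1c undefined. 1c->0: no, acaca/aaaaa meet in 0. 1c->1: no, acaca/b meet in 1. 1c->2: ok.
bba: 2a undefined. 2a->0: no, cbacca/aaaaa meet in 0. 2a->1: no, baba/b meet in 1. 2a->2: no, baba/acb meet in 2. Open state 3: 2a->3.
bcb: 2b undefined. 2b->0: ok.
bbab: 3b undefined. 3b->0: ok.
cbac: 3c undefined. 3c->0: no, cbacca/b meet in 1. 3c->1: no, bacaca/b meet in 1. 3c->2: ok.
aabcc: 2c undefined. 2c->0: no, cbacca/aaaaa meet in 0. 2c->1: no, cbacca/b meet in 1. 2c->2: ok.
cacaa: 3a undefined. 3a->0: ok.
All examples now run through 4 states with every (state, symbol) defined. Accept strings end in {3}, Reject strings end in {0,1,2}; accept={3}.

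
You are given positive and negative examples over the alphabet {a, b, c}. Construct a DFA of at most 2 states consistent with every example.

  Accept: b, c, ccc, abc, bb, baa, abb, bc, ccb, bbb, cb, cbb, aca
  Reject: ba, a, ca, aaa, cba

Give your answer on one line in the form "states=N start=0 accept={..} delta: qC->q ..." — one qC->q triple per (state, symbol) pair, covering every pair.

states=2 start=0 accept={0} delta: 0a->1 0b->0 0c->0 1a->0 1b->0 1c->1

State merging on the prefix tree: take the shortest (then alphabetical) example prefix whose next move is undefined and point that move at state 0, else 1, else 2, ...; a target is out if some Accept/Reject pair would then sit in one state with the same input left (inseparable). If every existing state is out, open a new one.
a: 0a undefined. 0a->0: no, aca/ca meet in 0 with "ca" left. Open state 1: 0a->1.
b: 0b undefined. 0b->0: ok.
c: 0c undefined. 0c->0: ok.
aa: 1a undefined. 1a->0: ok.
ab: 1b undefined. 1b->0: ok.
ac: 1c undefined. 1c->0: no, aca/ba meet in 1. 1c->1: ok.
All examples now run through 2 states with every (state, symbol) defined. Accept strings end in {0}, Reject strings end in {1}; accept={0}.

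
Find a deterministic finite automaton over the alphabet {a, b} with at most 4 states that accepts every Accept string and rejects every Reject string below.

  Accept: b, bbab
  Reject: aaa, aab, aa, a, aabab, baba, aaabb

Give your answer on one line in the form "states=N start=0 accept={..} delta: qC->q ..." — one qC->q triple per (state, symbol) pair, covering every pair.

State merging on the prefix tree: take the shortest (then alphabetical) example prefix whose next move is undefined and point that move at state 0, else 1, else 2, ...; a target is out if some Accept/Reject pair would then sit in one state with the same input left (inseparable). If every existing state is out, open a new one.
a: 0a undefined. 0a->0: no, b/aab meet in 0 with "b" left. Open state 1: 0a->1.
b: 0b undefined. 0b->0: ok.
aa: 1a undefined. 1a->0: no, b/aab meet in 0. 1a->1: no, bbab/aab meet in 1 with "b" left. Open state 2: 1a->2.
aaa: 2a undefined. 2a->0: no, b/aaa meet in 0. 2a->1: ok.
aab: 2b undefined. 2b->0: no, b/aab meet in 0. 2b->1: ok.
bab: 1b undefined. 1b->0: no, b/aaabb meet in 0. 1b->1: no, bbab/aaa meet in 1. 1b->2: no, bbab/aa meet in 2. Open state 3: 1b->3.
baba: 3a undefined. 3a->0: no, b/baba meet in 0. 3a->1: ok.
aaabb: 3b undefined. 3b->0: no, b/aaabb meet in 0. 3b->1: ok.
All examples now run through 4 states with every (state, symbol) defined. Accept strings end in {0,3}, Reject strings end in {1,2}; accept={0,3}.

states=4 start=0 accept={0,3} delta: 0a->1 0b->0 1a->2 1b->3 2a->1 2b->1 3a->1 3b->1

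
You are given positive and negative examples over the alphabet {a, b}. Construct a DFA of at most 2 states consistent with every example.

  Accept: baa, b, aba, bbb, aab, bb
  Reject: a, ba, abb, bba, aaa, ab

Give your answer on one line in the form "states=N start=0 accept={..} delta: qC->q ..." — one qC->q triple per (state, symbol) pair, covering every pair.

states=2 start=0 accept={0} delta: 0a->1 0b->0 1a->0 1b->1

State merging on the prefix tree: take the shortest (then alphabetical) example prefix whose next move is undefined and point that move at state 0, else 1, else 2, ...; a target is out if some Accept/Reject pair would then sit in one state with the same input left (inseparable). If every existing state is out, open a new one.
a: 0a undefined. 0a->0: no, b/ab meet in 0 with "b" left. Open state 1: 0a->1.
b: 0b undefined. 0b->0: ok.
aa: 1a undefined. 1a->0: ok.
ab: 1b undefined. 1b->0: no, baa/abb meet in 0. 1b->1: ok.
All examples now run through 2 states with every (state, symbol) defined. Accept strings end in {0}, Reject strings end in {1}; accept={0}.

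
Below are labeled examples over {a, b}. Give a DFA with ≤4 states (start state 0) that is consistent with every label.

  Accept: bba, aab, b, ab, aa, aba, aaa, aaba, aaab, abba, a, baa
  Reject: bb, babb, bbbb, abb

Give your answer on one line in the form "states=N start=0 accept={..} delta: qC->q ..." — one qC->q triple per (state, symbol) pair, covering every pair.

Grow the machine one transition at a time. Run the examples from 0; the earliest place one falls off (shortest prefix, ties alphabetical) gets sent to the lowest-numbered state that keeps every Accept/Reject pair distinguishable — a pair clashes when both reach the same state with identical unread suffix — and to a fresh state only if none does.
a: 0a undefined. 0a->0: ok.
b: 0b undefined. 0b->0: no, bba/bb meet in 0. Open state 1: 0b->1.
ba: 1a undefined. 1a->0: ok.
bb: 1b undefined. 1b->0: no, bba/bb meet in 0. 1b->1: no, aab/bb meet in 1. Open state 2: 1b->2.
bba: 2a undefined. 2a->0: ok.
bbb: 2b undefined. 2b->0: no, aab/bbbb meet in 1. 2b->1: ok.
All examples now run through 3 states with every (state, symbol) defined. Accept strings end in {0,1}, Reject strings end in {2}; accept={0,1}.

states=3 start=0 accept={0,1} delta: 0a->0 0b->1 1a->0 1b->2 2a->0 2b->1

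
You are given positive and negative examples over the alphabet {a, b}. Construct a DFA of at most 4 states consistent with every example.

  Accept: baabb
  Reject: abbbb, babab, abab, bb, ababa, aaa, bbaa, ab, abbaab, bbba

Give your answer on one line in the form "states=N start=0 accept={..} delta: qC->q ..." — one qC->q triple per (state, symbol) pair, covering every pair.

Grow the machine one transition at a time. Run the examples from 0; the earliest place one falls off (shortest prefix, ties alphabetical) gets sent to the lowest-numbered state that keeps every Accept/Reject pair distinguishable — a pair clashes when both reach the same state with identical unread suffix — and to a fresh state only if none does.
a: 0a undefined. 0a->0: ok.
b: 0b undefined. 0b->0: no, baabb/abbbb meet in 0. Open state 1: 0b->1.
ba: 1a undefined. 1a->0: no, baabb/bb meet in 1 with "b" left. 1a->1: ok.
bb: 1b undefined. 1b->0: no, baabb/babab meet in 1. 1b->1: no, baabb/abbbb meet in 1. Open state 2: 1b->2.
bba: 2a undefined. 2a->0: ok.
bbb: 2b undefined. 2b->0: no, baabb/ababa meet in 0. 2b->1: no, baabb/babab meet in 1. 2b->2: no, baabb/abbbb meet in 2. Open state 3: 2b->3.
bbba: 3a undefined. 3a->0: ok.
abbbb: 3b undefined. 3b->0: ok.
All examples now run through 4 states with every (state, symbol) defined. Accept strings end in {3}, Reject strings end in {0,1,2}; accept={3}.

states=4 start=0 accept={3} delta: 0a->0 0b->1 1a->1 1b->2 2a->0 2b->3 3a->0 3b->0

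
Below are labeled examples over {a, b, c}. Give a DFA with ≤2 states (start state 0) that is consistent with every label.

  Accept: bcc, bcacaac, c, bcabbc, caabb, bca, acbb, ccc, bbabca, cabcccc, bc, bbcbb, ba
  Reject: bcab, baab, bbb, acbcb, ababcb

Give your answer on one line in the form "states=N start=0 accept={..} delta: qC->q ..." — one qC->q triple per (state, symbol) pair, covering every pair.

Grow the machine one transition at a time. Run the examples from 0; the earliest place one falls off (shortest prefix, ties alphabetical) gets sent to the lowest-numbered state that keeps every Accept/Reject pair distinguishable — a pair clashes when both reach the same state with identical unread suffix — and to a fresh state only if none does.
a: 0a undefined. 0a->0: ok.
b: 0b undefined. 0b->0: no, ba/baab meet in 0. Open state 1: 0b->1.
c: 0c undefined. 0c->0: ok.
ba: 1a undefined. 1a->0: ok.
bb: 1b undefined. 1b->0: ok.
bc: 1c undefined. 1c->0: ok.
All examples now run through 2 states with every (state, symbol) defined. Accept strings end in {0}, Reject strings end in {1}; accept={0}.

states=2 start=0 accept={0} delta: 0a->0 0b->1 0c->0 1a->0 1b->0 1c->0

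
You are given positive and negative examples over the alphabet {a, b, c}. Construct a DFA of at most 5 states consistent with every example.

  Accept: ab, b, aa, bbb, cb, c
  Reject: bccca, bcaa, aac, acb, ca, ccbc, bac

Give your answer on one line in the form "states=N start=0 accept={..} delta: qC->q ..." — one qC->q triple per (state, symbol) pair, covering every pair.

states=4 start=0 accept={0,1,2} delta: 0a->1 0b->0 0c->2 1a->1 1b->0 1c->3 2a->3 2b->0 2c->3 3a->3 3b->3 3c->3

Grow the machine one transition at a time. Run the examples from 0; the earliest place one falls off (shortest prefix, ties alphabetical) gets sent to the lowest-numbered state that keeps every Accept/Reject pair distinguishable — a pair clashes when both reach the same state with identical unread suffix — and to a fresh state only if none does.
a: 0a undefined. 0a->0: no, cb/acb meet in 0 with "cb" left. Open state 1: 0a->1.
b: 0b undefined. 0b->0: ok.
c: 0c undefined. 0c->0: no, b/ccbc meet in 0. 0c->1: no, aa/ca meet in 1 with "a" left. Open state 2: 0c->2.
aa: 1a undefined. 1a->0: no, c/aac meet in 2. 1a->1: ok.
ab: 1b undefined. 1b->0: ok.
ac: 1c undefined. 1c->0: no, ab/aac meet in 0. 1c->1: no, ab/acb meet in 0. 1c->2: no, cb/acb meet in 2 with "b" left. Open state 3: 1c->3.
ca: 2a undefined. 2a->0: no, ab/ca meet in 0. 2a->1: no, aa/bcaa meet in 1. 2a->2: no, c/bcaa meet in 2. 2a->3: ok.
cb: 2b undefined. 2b->0: ok.
cc: 2c undefined. 2c->0: no, c/ccbc meet in 2. 2c->1: no, c/ccbc meet in 2. 2c->2: no, c/ccbc meet in 2. 2c->3: ok.
acb: 3b undefined. 3b->0: no, ab/acb meet in 0. 3b->1: no, aa/acb meet in 1. 3b->2: no, c/acb meet in 2. 3b->3: ok.
bcaa: 3a undefined. 3a->0: no, ab/bcaa meet in 0. 3a->1: no, aa/bcaa meet in 1. 3a->2: no, c/bcaa meet in 2. 3a->3: ok.
bccc: 3c undefined. 3c->0: no, ab/ccbc meet in 0. 3c->1: no, aa/bccca meet in 1. 3c->2: no, c/ccbc meet in 2. 3c->3: ok.
All examples now run through 4 states with every (state, symbol) defined. Accept strings end in {0,1,2}, Reject strings end in {3}; accept={0,1,2}.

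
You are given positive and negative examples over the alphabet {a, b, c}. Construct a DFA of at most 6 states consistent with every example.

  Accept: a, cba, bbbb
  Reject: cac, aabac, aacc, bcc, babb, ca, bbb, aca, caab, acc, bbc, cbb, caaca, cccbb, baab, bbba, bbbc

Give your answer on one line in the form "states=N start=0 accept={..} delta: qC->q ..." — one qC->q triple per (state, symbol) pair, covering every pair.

states=4 start=0 accept={0} delta: 0a->0 0b->1 0c->1 1a->1 1b->2 1c->1 2a->0 2b->3 2c->1 3a->1 3b->0 3c->1

Grow the machine one transition at a time. Run the examples from 0; the earliest place one falls off (shortest prefix, ties alphabetical) gets sent to the lowest-numbered state that keeps every Accept/Reject pair distinguishable — a pair clashes when both reach the same state with identical unread suffix — and to a fresh state only if none does.
a: 0a undefined. 0a->0: ok.
b: 0b undefined. 0b->0: no, a/babb meet in 0. Open state 1: 0b->1.
c: 0c undefined. 0c->0: no, a/cac meet in 0. 0c->1: ok.
ba: 1a undefined. 1a->0: no, a/ca meet in 0. 1a->1: ok.
bb: 1b undefined. 1b->0: no, a/caab meet in 0. 1b->1: no, cba/babb meet in 1. Open state 2: 1b->2.
bc: 1c undefined. 1c->0: no, a/cac meet in 0. 1c->1: ok.
bbb: 2b undefined. 2b->0: no, a/babb meet in 0. 2b->1: no, bbbb/caab meet in 2. 2b->2: no, cba/bbba meet in 2 with "a" left. Open state 3: 2b->3.
bbc: 2c undefined. 2c->0: no, a/bbc meet in 0. 2c->1: ok.
cba: 2a undefined. 2a->0: ok.
bbba: 3a undefined. 3a->0: no, a/bbba meet in 0. 3a->1: ok.
bbbb: 3b undefined. 3b->0: ok.
bbbc: 3c undefined. 3c->0: no, a/bbbc meet in 0. 3c->1: ok.
All examples now run through 4 states with every (state, symbol) defined. Accept strings end in {0}, Reject strings end in {1,2,3}; accept={0}.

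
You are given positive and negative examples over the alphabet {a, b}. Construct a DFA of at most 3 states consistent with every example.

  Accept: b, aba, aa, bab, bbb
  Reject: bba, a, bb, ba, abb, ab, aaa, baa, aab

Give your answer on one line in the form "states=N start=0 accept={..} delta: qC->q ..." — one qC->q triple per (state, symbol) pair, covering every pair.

states=3 start=0 accept={2} delta: 0a->1 0b->2 1a->2 1b->1 2a->0 2b->0

Fold the examples into a partial DFA from state 0: repeatedly fix the first undefined (state, symbol) met by the shortest-then-alphabetical prefix, trying targets in increasing order and rejecting any under which an Accept and a Reject string meet in one state with the same remainder; add a state when all current targets are rejected. Accepting states are where Accept strings end.
a: 0a undefined. 0a->0: no, b/ab meet in 0 with "b" left. Open state 1: 0a->1.
b: 0b undefined. 0b->0: no, b/bb meet in 0. 0b->1: no, b/a meet in 1. Open state 2: 0b->2.
aa: 1a undefined. 1a->0: no, b/aab meet in 2. 1a->1: no, aa/a meet in 1. 1a->2: ok.
ab: 1b undefined. 1b->0: no, b/abb meet in 2. 1b->1: ok.
ba: 2a undefined. 2a->0: ok.
bb: 2b undefined. 2b->0: ok.
All examples now run through 3 states with every (state, symbol) defined. Accept strings end in {2}, Reject strings end in {0,1}; accept={2}.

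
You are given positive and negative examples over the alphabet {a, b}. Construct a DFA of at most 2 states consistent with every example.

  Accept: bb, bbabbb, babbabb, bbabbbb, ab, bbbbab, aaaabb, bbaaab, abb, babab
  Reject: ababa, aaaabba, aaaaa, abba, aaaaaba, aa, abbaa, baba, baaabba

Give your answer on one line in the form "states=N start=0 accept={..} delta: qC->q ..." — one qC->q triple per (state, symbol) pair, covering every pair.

states=2 start=0 accept={1} delta: 0a->0 0b->1 1a->0 1b->1

Fold the examples into a partial DFA from state 0: repeatedly fix the first undefined (state, symbol) met by the shortest-then-alphabetical prefix, trying targets in increasing order and rejecting any under which an Accept and a Reject string meet in one state with the same remainder; add a state when all current targets are rejected. Accepting states are where Accept strings end.
a: 0a undefined. 0a->0: ok.
b: 0b undefined. 0b->0: no, bb/ababa meet in 0. Open state 1: 0b->1.
ba: 1a undefined. 1a->0: ok.
bb: 1b undefined. 1b->0: no, bb/ababa meet in 0. 1b->1: ok.
All examples now run through 2 states with every (state, symbol) defined. Accept strings end in {1}, Reject strings end in {0}; accept={1}.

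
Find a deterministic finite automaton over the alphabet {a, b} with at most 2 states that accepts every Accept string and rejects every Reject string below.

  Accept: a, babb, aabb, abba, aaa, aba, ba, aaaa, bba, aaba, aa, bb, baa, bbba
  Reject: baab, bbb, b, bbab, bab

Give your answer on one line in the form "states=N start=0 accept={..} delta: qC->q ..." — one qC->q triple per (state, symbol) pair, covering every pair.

states=2 start=0 accept={0} delta: 0a->0 0b->1 1a->0 1b->0

Grow the machine one transition at a time. Run the examples from 0; the earliest place one falls off (shortest prefix, ties alphabetical) gets sent to the lowest-numbered state that keeps every Accept/Reject pair distinguishable — a pair clashes when both reach the same state with identical unread suffix — and to a fresh state only if none does.
a: 0a undefined. 0a->0: ok.
b: 0b undefined. 0b->0: no, a/baab meet in 0. Open state 1: 0b->1.
ba: 1a undefined. 1a->0: ok.
bb: 1b undefined. 1b->0: ok.
All examples now run through 2 states with every (state, symbol) defined. Accept strings end in {0}, Reject strings end in {1}; accept={0}.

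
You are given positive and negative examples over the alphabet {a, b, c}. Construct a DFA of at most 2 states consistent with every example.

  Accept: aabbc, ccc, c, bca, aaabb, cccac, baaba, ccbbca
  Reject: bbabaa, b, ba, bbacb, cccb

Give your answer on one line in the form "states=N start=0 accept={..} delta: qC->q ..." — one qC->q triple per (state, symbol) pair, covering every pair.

states=2 start=0 accept={0} delta: 0a->0 0b->1 0c->0 1a->1 1b->0 1c->0

State merging on the prefix tree: take the shortest (then alphabetical) example prefix whose next move is undefined and point that move at state 0, else 1, else 2, ...; a target is out if some Accept/Reject pair would then sit in one state with the same input left (inseparable). If every existing state is out, open a new one.
a: 0a undefined. 0a->0: ok.
b: 0b undefined. 0b->0: no, aaabb/bbabaa meet in 0. Open state 1: 0b->1.
c: 0c undefined. 0c->0: ok.
ba: 1a undefined. 1a->0: no, ccc/ba meet in 0. 1a->1: ok.
bb: 1b undefined. 1b->0: ok.
bc: 1c undefined. 1c->0: ok.
All examples now run through 2 states with every (state, symbol) defined. Accept strings end in {0}, Reject strings end in {1}; accept={0}.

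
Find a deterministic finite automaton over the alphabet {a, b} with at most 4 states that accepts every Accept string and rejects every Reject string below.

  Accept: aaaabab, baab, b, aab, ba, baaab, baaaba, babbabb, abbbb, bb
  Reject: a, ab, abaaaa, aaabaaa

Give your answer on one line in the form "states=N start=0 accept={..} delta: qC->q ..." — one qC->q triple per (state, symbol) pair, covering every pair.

states=3 start=0 accept={2} delta: 0a->1 0b->2 1a->0 1b->0 2a->2 2b->2

Grow the machine one transition at a time. Run the examples from 0; the earliest place one falls off (shortest prefix, ties alphabetical) gets sent to the lowest-numbered state that keeps every Accept/Reject pair distinguishable — a pair clashes when both reach the same state with identical unread suffix — and to a fresh state only if none does.
a: 0a undefined. 0a->0: no, b/ab meet in 0 with "b" left. Open state 1: 0a->1.
b: 0b undefined. 0b->0: no, ba/a meet in 1. 0b->1: no, b/a meet in 1. Open state 2: 0b->2.
aa: 1a undefined. 1a->0: ok.
ab: 1b undefined. 1b->0: ok.
ba: 2a undefined. 2a->0: no, baab/ab meet in 0. 2a->1: no, aaaabab/ab meet in 0. 2a->2: ok.
bb: 2b undefined. 2b->0: no, aaaabab/ab meet in 0. 2b->1: no, aaaabab/a meet in 1. 2b->2: ok.
All examples now run through 3 states with every (state, symbol) defined. Accept strings end in {2}, Reject strings end in {0,1}; accept={2}.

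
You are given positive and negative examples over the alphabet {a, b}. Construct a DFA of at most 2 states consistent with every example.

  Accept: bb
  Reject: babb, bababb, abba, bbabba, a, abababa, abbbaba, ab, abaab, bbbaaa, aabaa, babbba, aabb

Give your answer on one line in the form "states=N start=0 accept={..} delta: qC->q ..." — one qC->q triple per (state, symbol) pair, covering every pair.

states=2 start=0 accept={0} delta: 0a->1 0b->0 1a->1 1b->1

State merging on the prefix tree: take the shortest (then alphabetical) example prefix whose next move is undefined and point that move at state 0, else 1, else 2, ...; a target is out if some Accept/Reject pair would then sit in one state with the same input left (inseparable). If every existing state is out, open a new one.
a: 0a undefined. 0a->0: no, bb/aabb meet in 0 with "bb" left. Open state 1: 0a->1.
b: 0b undefined. 0b->0: ok.
aa: 1a undefined. 1a->0: no, bb/aabaa meet in 0. 1a->1: ok.
ab: 1b undefined. 1b->0: no, bb/babb meet in 0. 1b->1: ok.
All examples now run through 2 states with every (state, symbol) defined. Accept strings end in {0}, Reject strings end in {1}; accept={0}.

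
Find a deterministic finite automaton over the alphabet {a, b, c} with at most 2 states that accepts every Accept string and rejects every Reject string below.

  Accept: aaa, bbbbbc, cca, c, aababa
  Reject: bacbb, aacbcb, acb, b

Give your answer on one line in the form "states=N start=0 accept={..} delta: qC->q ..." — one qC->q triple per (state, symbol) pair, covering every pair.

states=2 start=0 accept={0} delta: 0a->0 0b->1 0c->0 1a->0 1b->1 1c->0

Fold the examples into a partial DFA from state 0: repeatedly fix the first undefined (state, symbol) met by the shortest-then-alphabetical prefix, trying targets in increasing order and rejecting any under which an Accept and a Reject string meet in one state with the same remainder; add a state when all current targets are rejected. Accepting states are where Accept strings end.
a: 0a undefined. 0a->0: ok.
b: 0b undefined. 0b->0: no, aaa/b meet in 0. Open state 1: 0b->1.
c: 0c undefined. 0c->0: ok.
ba: 1a undefined. 1a->0: ok.
bb: 1b undefined. 1b->0: no, aaa/bacbb meet in 0. 1b->1: ok.
aacbc: 1c undefined. 1c->0: ok.
All examples now run through 2 states with every (state, symbol) defined. Accept strings end in {0}, Reject strings end in {1}; accept={0}.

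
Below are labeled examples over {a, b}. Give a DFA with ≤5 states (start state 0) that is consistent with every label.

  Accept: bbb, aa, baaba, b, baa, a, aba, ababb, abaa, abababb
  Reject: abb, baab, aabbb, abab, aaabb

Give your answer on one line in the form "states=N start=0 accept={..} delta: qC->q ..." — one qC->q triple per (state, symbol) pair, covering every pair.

Grow the machine one transition at a time. Run the examples from 0; the earliest place one falls off (shortest prefix, ties alphabetical) gets sent to the lowest-numbered state that keeps every Accept/Reject pair distinguishable — a pair clashes when both reach the same state with identical unread suffix — and to a fresh state only if none does.
a: 0a undefined. 0a->0: no, bbb/aabbb meet in 0 with "bbb" left. Open state 1: 0a->1.
b: 0b undefined. 0b->0: ok.
aa: 1a undefined. 1a->0: no, bbb/baab meet in 0. 1a->1: ok.
ab: 1b undefined. 1b->0: no, bbb/abb meet in 0. 1b->1: no, aa/abb meet in 1. Open state 2: 1b->2.
aba: 2a undefined. 2a->0: no, bbb/abab meet in 0. 2a->1: no, ababb/abb meet in 2 with "b" left. 2a->2: no, baaba/baab meet in 2. Open state 3: 2a->3.
abb: 2b undefined. 2b->0: no, bbb/abb meet in 0. 2b->1: no, aa/abb meet in 1. 2b->2: ok.
abaa: 3a undefined. 3a->0: ok.
abab: 3b undefined. 3b->0: no, bbb/abab meet in 0. 3b->1: no, aa/abab meet in 1. 3b->2: no, ababb/abb meet in 2. 3b->3: no, baaba/abab meet in 3. Open state 4: 3b->4.
ababa: 4a undefined. 4a->0: ok.
ababb: 4b undefined. 4b->0: ok.
All examples now run through 5 states with every (state, symbol) defined. Accept strings end in {0,1,3}, Reject strings end in {2,4}; accept={0,1,3}.

states=5 start=0 accept={0,1,3} delta: 0a->1 0b->0 1a->1 1b->2 2a->3 2b->2 3a->0 3b->4 4a->0 4b->0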